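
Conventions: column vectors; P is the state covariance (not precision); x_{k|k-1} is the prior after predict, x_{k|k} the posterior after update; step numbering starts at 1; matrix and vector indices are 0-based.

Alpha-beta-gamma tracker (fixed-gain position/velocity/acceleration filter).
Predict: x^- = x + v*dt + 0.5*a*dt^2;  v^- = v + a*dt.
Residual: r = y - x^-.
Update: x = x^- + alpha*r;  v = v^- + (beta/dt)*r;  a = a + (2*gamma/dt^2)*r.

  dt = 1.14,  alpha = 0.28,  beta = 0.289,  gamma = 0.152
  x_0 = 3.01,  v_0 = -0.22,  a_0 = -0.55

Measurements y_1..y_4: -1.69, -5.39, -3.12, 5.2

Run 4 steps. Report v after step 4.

step 1: x_pred=2.4018  r=-4.0918  x^+=1.2561  v^+=-1.8843  a^+=-1.5071
step 2: x_pred=-1.8714  r=-3.5186  x^+=-2.8566  v^+=-4.4945  a^+=-2.3302
step 3: x_pred=-9.4944  r=6.3744  x^+=-7.7096  v^+=-5.5349  a^+=-0.8391
step 4: x_pred=-14.5647  r=19.7647  x^+=-9.0306  v^+=-1.4810  a^+=3.7842

v_post = -1.4810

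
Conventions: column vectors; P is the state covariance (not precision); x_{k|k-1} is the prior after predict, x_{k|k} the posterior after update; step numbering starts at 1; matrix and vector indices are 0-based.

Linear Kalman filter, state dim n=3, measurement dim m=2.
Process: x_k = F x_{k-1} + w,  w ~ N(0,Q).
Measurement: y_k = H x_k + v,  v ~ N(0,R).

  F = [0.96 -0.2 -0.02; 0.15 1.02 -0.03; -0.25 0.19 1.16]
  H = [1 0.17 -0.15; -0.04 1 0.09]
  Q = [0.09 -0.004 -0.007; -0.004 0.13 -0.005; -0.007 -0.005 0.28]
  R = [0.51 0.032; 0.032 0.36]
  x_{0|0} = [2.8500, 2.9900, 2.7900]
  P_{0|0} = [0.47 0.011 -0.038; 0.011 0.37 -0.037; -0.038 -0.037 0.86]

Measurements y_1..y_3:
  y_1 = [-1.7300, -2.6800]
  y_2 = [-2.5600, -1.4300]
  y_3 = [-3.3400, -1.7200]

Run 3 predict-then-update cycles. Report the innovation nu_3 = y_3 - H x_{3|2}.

innov = [-2.2222, -0.7925]

step 1: x^-=[2.0822, 3.3936, 3.0920]  P^-=[0.5352 0.0009 -0.1850; 0.0009 0.5323 -0.0338; -0.1850 -0.0338 1.4846]  S=[1.1516 0.0687; 0.0687 0.9003]  K=[0.4937 -0.0790; 0.0489 0.5840; -0.3678 0.1472]  nu=[-3.9253, -6.2686]  x^+=[0.6391, -0.4595, 3.6134]  P^+=[0.2543 -0.0049 0.0276; -0.0049 0.2185 -0.0762; 0.0276 -0.0762 1.3168]
step 2: x^-=[0.6332, -0.4812, 3.9445]  P^-=[0.3338 -0.0156 -0.0592; -0.0156 0.3671 -0.1016; -0.0592 -0.1016 2.0265]  S=[0.9176 0.0462; 0.0462 0.7275]  K=[0.3741 -0.0709; 0.0429 0.4902; -0.4217 0.1411]  nu=[-2.5197, -1.2784]  x^+=[-0.2188, -1.2161, 4.8267]  P^+=[0.2042 -0.0134 0.0890; -0.0134 0.1887 -0.1260; 0.0890 -0.1260 1.8543]
step 3: x^-=[-0.0634, -1.4180, 5.4226]  P^-=[0.2872 -0.0257 0.0200; -0.0257 0.3354 -0.1698; 0.0200 -0.1698 2.6888]  S=[0.8613 0.0405; 0.0405 0.6889]  K=[0.3282 -0.0707; 0.0441 0.4635; -0.4848 0.1321]  nu=[-2.2222, -0.7925]  x^+=[-0.7367, -1.8834, 6.3952]  P^+=[0.1928 -0.0217 0.1603; -0.0217 0.1840 -0.1847; 0.1603 -0.1847 2.4796]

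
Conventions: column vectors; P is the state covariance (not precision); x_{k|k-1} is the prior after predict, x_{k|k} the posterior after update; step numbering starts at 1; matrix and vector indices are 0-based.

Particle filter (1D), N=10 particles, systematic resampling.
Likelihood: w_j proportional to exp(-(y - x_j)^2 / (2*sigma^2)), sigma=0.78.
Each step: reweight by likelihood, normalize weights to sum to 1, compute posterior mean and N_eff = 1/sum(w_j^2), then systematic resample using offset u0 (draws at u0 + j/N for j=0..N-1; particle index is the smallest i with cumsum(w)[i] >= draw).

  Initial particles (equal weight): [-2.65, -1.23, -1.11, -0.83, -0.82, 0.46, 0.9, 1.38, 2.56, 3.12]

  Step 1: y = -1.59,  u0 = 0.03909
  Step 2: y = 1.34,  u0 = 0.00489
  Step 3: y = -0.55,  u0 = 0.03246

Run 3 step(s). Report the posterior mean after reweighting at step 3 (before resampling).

step 1: w=[0.1169, 0.2645, 0.2435, 0.1830, 0.1808, 0.0093, 0.0018, 0.0002, 0.0000, 0.0000]  mean=-1.1993  Neff=4.7804  idx=[0, 1, 1, 1, 2, 2, 3, 3, 4, 4]
step 2: w=[0.0000, 0.0390, 0.0390, 0.0390, 0.0640, 0.0640, 0.1854, 0.1854, 0.1921, 0.1921]  mean=-0.9089  Neff=6.4404  idx=[1, 3, 5, 6, 6, 7, 7, 8, 8, 9]
step 3: w=[0.0785, 0.0785, 0.0887, 0.1076, 0.1076, 0.1076, 0.1076, 0.1081, 0.1081, 0.1081]  mean=-0.9143  Neff=9.8541  idx=[0, 1, 2, 3, 4, 5, 6, 7, 8, 9]

post_mean = -0.9143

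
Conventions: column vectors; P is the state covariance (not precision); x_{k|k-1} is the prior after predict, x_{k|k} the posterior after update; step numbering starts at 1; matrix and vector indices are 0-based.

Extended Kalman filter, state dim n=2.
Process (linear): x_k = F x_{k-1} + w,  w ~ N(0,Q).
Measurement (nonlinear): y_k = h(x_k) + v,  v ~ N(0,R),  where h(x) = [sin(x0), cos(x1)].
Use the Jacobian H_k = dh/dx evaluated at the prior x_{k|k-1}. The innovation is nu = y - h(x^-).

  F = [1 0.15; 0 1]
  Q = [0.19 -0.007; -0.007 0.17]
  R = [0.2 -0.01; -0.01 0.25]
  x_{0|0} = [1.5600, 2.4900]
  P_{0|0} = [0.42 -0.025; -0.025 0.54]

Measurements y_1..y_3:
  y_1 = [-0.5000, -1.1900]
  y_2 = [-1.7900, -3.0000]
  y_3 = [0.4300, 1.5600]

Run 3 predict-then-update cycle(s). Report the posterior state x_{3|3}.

x_post = [6.2928, 5.8021]

step 1: x^-=[1.9335, 2.4900]  P^-=[0.6147 0.0490; 0.0490 0.7100]  H_jac=[-0.3548 0.0000; 0.0000 -0.6065]  S=[0.2774 0.0005; 0.0005 0.5111]  K=[-0.7861 -0.0573; -0.0610 -0.8424]  nu=[-1.4349, -0.3949]  x^+=[3.0842, 2.9102]  P^+=[0.4415 0.0107; 0.0107 0.3462]
step 2: x^-=[3.5207, 2.9102]  P^-=[0.6425 0.0556; 0.0556 0.5162]  H_jac=[-0.9290 0.0000; 0.0000 -0.2293]  S=[0.7545 0.0018; 0.0018 0.2772]  K=[-0.7910 -0.0407; -0.0674 -0.4267]  nu=[-1.4199, -2.0267]  x^+=[4.7264, 3.8707]  P^+=[0.1699 0.0099; 0.0099 0.4622]
step 3: x^-=[5.3070, 3.8707]  P^-=[0.3732 0.0723; 0.0723 0.6322]  H_jac=[0.5602 0.0000; 0.0000 0.6662]  S=[0.3171 0.0170; 0.0170 0.5306]  K=[0.6556 0.0698; 0.0853 0.7911]  nu=[1.2584, 2.3057]  x^+=[6.2928, 5.8021]  P^+=[0.2328 0.0163; 0.0163 0.2956]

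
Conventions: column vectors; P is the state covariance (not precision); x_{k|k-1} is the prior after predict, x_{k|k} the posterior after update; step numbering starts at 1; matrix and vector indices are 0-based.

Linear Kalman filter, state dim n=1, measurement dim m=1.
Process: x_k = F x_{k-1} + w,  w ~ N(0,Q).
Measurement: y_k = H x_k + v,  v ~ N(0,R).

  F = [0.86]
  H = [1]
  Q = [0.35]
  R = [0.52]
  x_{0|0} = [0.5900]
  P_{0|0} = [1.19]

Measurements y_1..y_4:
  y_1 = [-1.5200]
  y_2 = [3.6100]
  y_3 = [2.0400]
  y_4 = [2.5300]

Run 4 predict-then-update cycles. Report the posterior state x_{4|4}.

x_post = [2.0197]

step 1: x^-=[0.5074]  P^-=[1.2301]  S=[1.7501]  K=[0.7029]  nu=[-2.0274]  x^+=[-0.9176]  P^+=[0.3655]
step 2: x^-=[-0.7891]  P^-=[0.6203]  S=[1.1403]  K=[0.5440]  nu=[4.3991]  x^+=[1.6039]  P^+=[0.2829]
step 3: x^-=[1.3794]  P^-=[0.5592]  S=[1.0792]  K=[0.5182]  nu=[0.6606]  x^+=[1.7217]  P^+=[0.2694]
step 4: x^-=[1.4807]  P^-=[0.5493]  S=[1.0693]  K=[0.5137]  nu=[1.0493]  x^+=[2.0197]  P^+=[0.2671]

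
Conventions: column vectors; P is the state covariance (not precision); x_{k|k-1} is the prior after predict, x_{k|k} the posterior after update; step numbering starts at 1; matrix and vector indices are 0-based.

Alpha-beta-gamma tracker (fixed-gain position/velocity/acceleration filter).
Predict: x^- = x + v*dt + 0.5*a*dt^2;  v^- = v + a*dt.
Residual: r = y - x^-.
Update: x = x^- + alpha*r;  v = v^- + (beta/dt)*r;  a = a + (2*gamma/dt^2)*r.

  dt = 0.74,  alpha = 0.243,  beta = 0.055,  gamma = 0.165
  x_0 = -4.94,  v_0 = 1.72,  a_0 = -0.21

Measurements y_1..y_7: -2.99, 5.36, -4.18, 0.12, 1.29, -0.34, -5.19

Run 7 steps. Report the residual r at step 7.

resid = -6.2382

step 1: x_pred=-3.7247  r=0.7347  x^+=-3.5462  v^+=1.6192  a^+=0.2328
step 2: x_pred=-2.2842  r=7.6442  x^+=-0.4267  v^+=2.3596  a^+=4.8394
step 3: x_pred=2.6444  r=-6.8244  x^+=0.9861  v^+=5.4335  a^+=0.7268
step 4: x_pred=5.2059  r=-5.0859  x^+=3.9700  v^+=5.5933  a^+=-2.3381
step 5: x_pred=7.4689  r=-6.1789  x^+=5.9674  v^+=3.4039  a^+=-6.0617
step 6: x_pred=6.8266  r=-7.1666  x^+=5.0851  v^+=-1.6145  a^+=-10.3805
step 7: x_pred=1.0482  r=-6.2382  x^+=-0.4677  v^+=-9.7597  a^+=-14.1399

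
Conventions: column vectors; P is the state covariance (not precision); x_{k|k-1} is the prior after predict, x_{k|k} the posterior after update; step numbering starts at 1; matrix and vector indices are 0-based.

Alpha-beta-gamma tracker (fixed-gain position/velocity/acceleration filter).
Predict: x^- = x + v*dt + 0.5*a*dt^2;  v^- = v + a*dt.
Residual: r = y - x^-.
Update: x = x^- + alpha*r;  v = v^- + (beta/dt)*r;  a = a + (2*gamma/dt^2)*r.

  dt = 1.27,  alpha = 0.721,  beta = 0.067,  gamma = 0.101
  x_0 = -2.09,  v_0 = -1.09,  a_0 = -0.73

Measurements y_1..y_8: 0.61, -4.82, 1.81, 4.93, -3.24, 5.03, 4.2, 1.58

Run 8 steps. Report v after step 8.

v_post = 4.7776

step 1: x_pred=-4.0630  r=4.6730  x^+=-0.6938  v^+=-1.7706  a^+=-0.1448
step 2: x_pred=-3.0591  r=-1.7609  x^+=-4.3287  v^+=-2.0473  a^+=-0.3653
step 3: x_pred=-7.2234  r=9.0334  x^+=-0.7103  v^+=-2.0346  a^+=0.7661
step 4: x_pred=-2.6765  r=7.6065  x^+=2.8078  v^+=-0.6605  a^+=1.7187
step 5: x_pred=3.3550  r=-6.5950  x^+=-1.4000  v^+=1.1744  a^+=0.8927
step 6: x_pred=0.8114  r=4.2186  x^+=3.8530  v^+=2.5307  a^+=1.4211
step 7: x_pred=8.2130  r=-4.0130  x^+=5.3196  v^+=4.1237  a^+=0.9185
step 8: x_pred=11.2975  r=-9.7175  x^+=4.2912  v^+=4.7776  a^+=-0.2985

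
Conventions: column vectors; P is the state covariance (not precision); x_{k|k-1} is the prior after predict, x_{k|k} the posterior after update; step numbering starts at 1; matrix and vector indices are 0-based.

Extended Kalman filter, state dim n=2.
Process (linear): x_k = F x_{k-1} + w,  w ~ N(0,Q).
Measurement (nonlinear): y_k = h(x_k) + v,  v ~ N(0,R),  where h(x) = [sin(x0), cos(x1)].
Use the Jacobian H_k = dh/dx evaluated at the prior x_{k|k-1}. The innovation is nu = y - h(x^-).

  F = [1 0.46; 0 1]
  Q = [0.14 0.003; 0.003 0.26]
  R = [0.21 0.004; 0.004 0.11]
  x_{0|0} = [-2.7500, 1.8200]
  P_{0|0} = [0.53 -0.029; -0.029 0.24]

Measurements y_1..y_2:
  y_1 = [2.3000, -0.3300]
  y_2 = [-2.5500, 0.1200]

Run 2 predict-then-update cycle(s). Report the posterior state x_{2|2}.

x_post = [-1.2070, 1.5897]

step 1: x^-=[-1.9128, 1.8200]  P^-=[0.6941 0.0844; 0.0844 0.5000]  H_jac=[-0.3354 0.0000; 0.0000 -0.9691]  S=[0.2881 0.0314; 0.0314 0.5796]  K=[-0.7974 -0.0979; -0.0071 -0.8357]  nu=[3.2421, -0.0834]  x^+=[-4.4899, 1.8667]  P^+=[0.5005 0.0144; 0.0144 0.0949]
step 2: x^-=[-3.6312, 1.8667]  P^-=[0.6738 0.0610; 0.0610 0.3549]  H_jac=[-0.8825 0.0000; 0.0000 -0.9565]  S=[0.7348 0.0555; 0.0555 0.4347]  K=[-0.8069 -0.0312; -0.0144 -0.7790]  nu=[-3.0203, 0.4116]  x^+=[-1.2070, 1.5897]  P^+=[0.1922 0.0070; 0.0070 0.0896]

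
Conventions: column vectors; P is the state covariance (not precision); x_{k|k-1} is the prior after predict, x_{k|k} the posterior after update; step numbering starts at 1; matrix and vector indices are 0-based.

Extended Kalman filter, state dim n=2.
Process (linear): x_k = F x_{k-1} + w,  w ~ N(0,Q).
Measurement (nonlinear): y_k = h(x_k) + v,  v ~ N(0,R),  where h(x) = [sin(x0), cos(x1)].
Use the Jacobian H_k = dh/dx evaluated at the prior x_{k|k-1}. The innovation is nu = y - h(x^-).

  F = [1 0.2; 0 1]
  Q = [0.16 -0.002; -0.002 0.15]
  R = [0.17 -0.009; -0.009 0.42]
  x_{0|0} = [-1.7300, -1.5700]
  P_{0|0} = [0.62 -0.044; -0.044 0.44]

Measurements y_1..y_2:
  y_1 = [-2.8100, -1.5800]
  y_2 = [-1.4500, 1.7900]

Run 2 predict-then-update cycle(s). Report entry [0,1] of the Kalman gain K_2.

K[0,1] = 0.0316

step 1: x^-=[-2.0440, -1.5700]  P^-=[0.7800 0.0420; 0.0420 0.5900]  H_jac=[-0.4557 0.0000; 0.0000 1.0000]  S=[0.3320 -0.0281; -0.0281 1.0100]  K=[-1.0697 0.0118; -0.0082 0.5839]  nu=[-1.9199, -1.5808]  x^+=[-0.0089, -2.4774]  P^+=[0.3993 0.0146; 0.0146 0.2453]
step 2: x^-=[-0.5044, -2.4774]  P^-=[0.5749 0.0616; 0.0616 0.3953]  H_jac=[0.8755 0.0000; 0.0000 0.6164]  S=[0.6106 0.0243; 0.0243 0.5702]  K=[0.8230 0.0316; 0.0715 0.4243]  nu=[-0.9667, 2.5774]  x^+=[-1.2185, -1.4529]  P^+=[0.1595 0.0095; 0.0095 0.2881]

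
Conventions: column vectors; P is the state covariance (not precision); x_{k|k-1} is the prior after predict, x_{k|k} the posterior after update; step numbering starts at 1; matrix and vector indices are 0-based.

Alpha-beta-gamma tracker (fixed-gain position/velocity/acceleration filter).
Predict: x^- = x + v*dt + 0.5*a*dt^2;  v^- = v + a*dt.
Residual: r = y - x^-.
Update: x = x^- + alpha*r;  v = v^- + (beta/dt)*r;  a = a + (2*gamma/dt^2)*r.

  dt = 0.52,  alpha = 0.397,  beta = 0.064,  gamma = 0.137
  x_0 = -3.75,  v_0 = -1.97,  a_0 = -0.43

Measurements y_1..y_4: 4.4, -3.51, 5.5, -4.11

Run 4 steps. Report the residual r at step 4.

step 1: x_pred=-4.8325  r=9.2325  x^+=-1.1672  v^+=-1.0573  a^+=8.9255
step 2: x_pred=-0.5103  r=-2.9997  x^+=-1.7012  v^+=3.2148  a^+=5.8858
step 3: x_pred=0.7663  r=4.7337  x^+=2.6456  v^+=6.8580  a^+=10.6826
step 4: x_pred=7.6560  r=-11.7660  x^+=2.9849  v^+=10.9648  a^+=-1.2401

resid = -11.7660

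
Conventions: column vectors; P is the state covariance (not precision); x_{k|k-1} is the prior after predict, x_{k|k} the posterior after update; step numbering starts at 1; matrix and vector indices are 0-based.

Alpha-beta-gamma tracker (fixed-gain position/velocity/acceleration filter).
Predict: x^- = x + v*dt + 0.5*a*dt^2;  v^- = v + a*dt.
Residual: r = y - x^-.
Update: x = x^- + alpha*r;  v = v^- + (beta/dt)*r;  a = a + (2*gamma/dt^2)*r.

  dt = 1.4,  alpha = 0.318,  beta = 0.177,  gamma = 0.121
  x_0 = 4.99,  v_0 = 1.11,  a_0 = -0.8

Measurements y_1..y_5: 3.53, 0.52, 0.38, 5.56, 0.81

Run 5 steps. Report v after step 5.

step 1: x_pred=5.7600  r=-2.2300  x^+=5.0509  v^+=-0.2919  a^+=-1.0753
step 2: x_pred=3.5883  r=-3.0683  x^+=2.6126  v^+=-2.1853  a^+=-1.4542
step 3: x_pred=-1.8720  r=2.2520  x^+=-1.1558  v^+=-3.9365  a^+=-1.1761
step 4: x_pred=-7.8195  r=13.3795  x^+=-3.5648  v^+=-3.8915  a^+=0.4758
step 5: x_pred=-8.5466  r=9.3566  x^+=-5.5712  v^+=-2.0424  a^+=1.6311

v_post = -2.0424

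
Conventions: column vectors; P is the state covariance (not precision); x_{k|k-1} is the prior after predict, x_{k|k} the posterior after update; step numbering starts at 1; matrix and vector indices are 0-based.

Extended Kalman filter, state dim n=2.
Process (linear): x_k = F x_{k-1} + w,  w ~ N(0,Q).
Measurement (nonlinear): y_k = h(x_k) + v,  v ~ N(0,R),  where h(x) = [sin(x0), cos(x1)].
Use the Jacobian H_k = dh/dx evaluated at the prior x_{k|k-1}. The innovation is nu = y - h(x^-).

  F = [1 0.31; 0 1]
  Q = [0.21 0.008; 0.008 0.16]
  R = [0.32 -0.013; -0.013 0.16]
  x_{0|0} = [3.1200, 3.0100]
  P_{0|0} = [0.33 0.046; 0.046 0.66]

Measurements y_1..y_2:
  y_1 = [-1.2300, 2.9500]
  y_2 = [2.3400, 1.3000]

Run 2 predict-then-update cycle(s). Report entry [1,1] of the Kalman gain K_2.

step 1: x^-=[4.0531, 3.0100]  P^-=[0.6319 0.2586; 0.2586 0.8200]  H_jac=[-0.6126 0.0000; 0.0000 -0.1312]  S=[0.5571 0.0078; 0.0078 0.1741]  K=[-0.6925 -0.1639; -0.2759 -0.6056]  nu=[-0.4396, 3.9414]  x^+=[3.7115, 0.7443]  P^+=[0.3583 0.1313; 0.1313 0.7111]
step 2: x^-=[3.9422, 0.7443]  P^-=[0.7180 0.3597; 0.3597 0.8711]  H_jac=[-0.6963 0.0000; 0.0000 -0.6775]  S=[0.6681 0.1567; 0.1567 0.5599]  K=[-0.6916 -0.2417; -0.1366 -1.0160]  nu=[3.0578, 0.5645]  x^+=[1.6910, -0.2469]  P^+=[0.3134 0.0438; 0.0438 0.2373]

K[1,1] = -1.0160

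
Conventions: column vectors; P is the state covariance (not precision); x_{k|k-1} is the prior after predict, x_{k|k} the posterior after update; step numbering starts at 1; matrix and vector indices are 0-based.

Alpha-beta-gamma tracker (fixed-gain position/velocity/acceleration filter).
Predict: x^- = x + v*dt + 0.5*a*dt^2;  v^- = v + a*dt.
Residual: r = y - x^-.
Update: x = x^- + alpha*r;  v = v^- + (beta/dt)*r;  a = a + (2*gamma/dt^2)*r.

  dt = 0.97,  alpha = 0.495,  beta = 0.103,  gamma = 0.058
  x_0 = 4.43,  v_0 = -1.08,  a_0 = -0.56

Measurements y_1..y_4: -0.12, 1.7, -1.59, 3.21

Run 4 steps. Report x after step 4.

x_post = -1.1085

step 1: x_pred=3.1189  r=-3.2389  x^+=1.5157  v^+=-1.9671  a^+=-0.9593
step 2: x_pred=-0.8438  r=2.5438  x^+=0.4154  v^+=-2.6276  a^+=-0.6457
step 3: x_pred=-2.4371  r=0.8471  x^+=-2.0178  v^+=-3.1639  a^+=-0.5413
step 4: x_pred=-5.3415  r=8.5515  x^+=-1.1085  v^+=-2.7809  a^+=0.5130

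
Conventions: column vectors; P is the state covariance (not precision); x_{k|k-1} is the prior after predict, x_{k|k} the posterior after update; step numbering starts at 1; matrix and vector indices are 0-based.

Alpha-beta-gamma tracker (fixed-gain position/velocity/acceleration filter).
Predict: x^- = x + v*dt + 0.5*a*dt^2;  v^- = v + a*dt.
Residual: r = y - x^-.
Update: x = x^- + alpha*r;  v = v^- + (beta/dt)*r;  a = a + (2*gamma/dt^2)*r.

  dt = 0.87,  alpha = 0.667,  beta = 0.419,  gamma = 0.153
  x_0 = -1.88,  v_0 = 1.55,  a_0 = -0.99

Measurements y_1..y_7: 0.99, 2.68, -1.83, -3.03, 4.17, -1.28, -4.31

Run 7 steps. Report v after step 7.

step 1: x_pred=-0.9062  r=1.8962  x^+=0.3586  v^+=1.6019  a^+=-0.2234
step 2: x_pred=1.6677  r=1.0123  x^+=2.3429  v^+=1.8951  a^+=0.1858
step 3: x_pred=4.0619  r=-5.8919  x^+=0.1320  v^+=-0.7809  a^+=-2.1962
step 4: x_pred=-1.3785  r=-1.6515  x^+=-2.4800  v^+=-3.4869  a^+=-2.8638
step 5: x_pred=-6.5975  r=10.7675  x^+=0.5844  v^+=-0.7927  a^+=1.4892
step 6: x_pred=0.4583  r=-1.7383  x^+=-0.7011  v^+=-0.3343  a^+=0.7865
step 7: x_pred=-0.6943  r=-3.6157  x^+=-3.1060  v^+=-1.3914  a^+=-0.6753

v_post = -1.3914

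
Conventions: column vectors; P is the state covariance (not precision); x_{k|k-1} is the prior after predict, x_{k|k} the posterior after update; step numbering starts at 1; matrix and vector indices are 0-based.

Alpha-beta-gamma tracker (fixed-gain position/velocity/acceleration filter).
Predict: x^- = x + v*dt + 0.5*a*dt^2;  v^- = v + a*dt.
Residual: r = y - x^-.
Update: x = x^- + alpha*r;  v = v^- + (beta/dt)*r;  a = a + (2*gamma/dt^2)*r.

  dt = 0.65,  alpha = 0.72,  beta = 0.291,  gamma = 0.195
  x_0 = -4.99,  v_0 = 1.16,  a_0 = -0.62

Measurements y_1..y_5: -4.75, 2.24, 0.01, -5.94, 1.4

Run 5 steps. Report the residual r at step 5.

resid = 5.0233

step 1: x_pred=-4.3670  r=-0.3830  x^+=-4.6428  v^+=0.5855  a^+=-0.9736
step 2: x_pred=-4.4678  r=6.7078  x^+=0.3618  v^+=2.9558  a^+=5.2183
step 3: x_pred=3.3854  r=-3.3754  x^+=0.9551  v^+=4.8365  a^+=2.1025
step 4: x_pred=4.5430  r=-10.4830  x^+=-3.0048  v^+=1.5100  a^+=-7.5741
step 5: x_pred=-3.6233  r=5.0233  x^+=-0.0065  v^+=-1.1643  a^+=-2.9372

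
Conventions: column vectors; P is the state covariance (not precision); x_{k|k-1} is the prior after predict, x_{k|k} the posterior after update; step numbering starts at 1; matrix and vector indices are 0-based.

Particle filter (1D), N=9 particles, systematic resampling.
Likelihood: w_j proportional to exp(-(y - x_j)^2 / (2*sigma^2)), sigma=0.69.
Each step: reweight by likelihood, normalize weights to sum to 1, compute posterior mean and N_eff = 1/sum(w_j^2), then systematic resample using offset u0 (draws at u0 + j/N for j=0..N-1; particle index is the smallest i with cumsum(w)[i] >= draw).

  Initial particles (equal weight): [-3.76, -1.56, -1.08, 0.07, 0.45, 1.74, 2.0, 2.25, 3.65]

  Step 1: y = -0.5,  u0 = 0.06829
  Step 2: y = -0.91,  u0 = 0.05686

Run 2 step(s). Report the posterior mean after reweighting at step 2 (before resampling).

step 1: w=[0.0000, 0.1453, 0.3321, 0.3361, 0.1833, 0.0024, 0.0007, 0.0002, 0.0000]  mean=-0.4734  Neff=3.5979  idx=[1, 2, 2, 2, 3, 3, 3, 4, 4]
step 2: w=[0.1301, 0.1967, 0.1967, 0.1967, 0.0739, 0.0739, 0.0739, 0.0291, 0.0291]  mean=-0.7984  Neff=6.6209  idx=[0, 1, 1, 2, 2, 3, 4, 5, 7]

post_mean = -0.7984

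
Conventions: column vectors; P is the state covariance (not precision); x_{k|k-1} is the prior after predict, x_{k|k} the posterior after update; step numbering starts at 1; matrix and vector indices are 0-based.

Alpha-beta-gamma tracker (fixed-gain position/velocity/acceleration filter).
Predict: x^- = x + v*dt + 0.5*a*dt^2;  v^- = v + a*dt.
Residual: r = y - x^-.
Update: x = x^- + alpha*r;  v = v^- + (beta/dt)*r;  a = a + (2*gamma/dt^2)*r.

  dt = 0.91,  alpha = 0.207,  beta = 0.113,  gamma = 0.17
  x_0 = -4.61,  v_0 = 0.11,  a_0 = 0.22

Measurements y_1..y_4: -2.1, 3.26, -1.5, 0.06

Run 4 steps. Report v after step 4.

step 1: x_pred=-4.4188  r=2.3188  x^+=-3.9388  v^+=0.5981  a^+=1.1721
step 2: x_pred=-2.9092  r=6.1692  x^+=-1.6322  v^+=2.4308  a^+=3.7050
step 3: x_pred=2.1139  r=-3.6139  x^+=1.3658  v^+=5.3536  a^+=2.2212
step 4: x_pred=7.1572  r=-7.0972  x^+=5.6881  v^+=6.4936  a^+=-0.6928

v_post = 6.4936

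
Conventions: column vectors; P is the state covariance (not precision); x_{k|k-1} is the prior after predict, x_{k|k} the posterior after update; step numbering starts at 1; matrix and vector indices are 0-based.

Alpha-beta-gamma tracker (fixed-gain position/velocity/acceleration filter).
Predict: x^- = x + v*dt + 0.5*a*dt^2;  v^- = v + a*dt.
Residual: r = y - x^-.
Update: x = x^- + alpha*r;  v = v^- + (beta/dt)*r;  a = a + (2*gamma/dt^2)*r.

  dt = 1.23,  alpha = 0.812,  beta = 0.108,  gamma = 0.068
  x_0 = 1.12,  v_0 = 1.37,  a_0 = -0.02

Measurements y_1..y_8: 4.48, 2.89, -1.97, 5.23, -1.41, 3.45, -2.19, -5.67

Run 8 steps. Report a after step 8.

step 1: x_pred=2.7900  r=1.6900  x^+=4.1623  v^+=1.4938  a^+=0.1319
step 2: x_pred=6.0994  r=-3.2094  x^+=3.4934  v^+=1.3743  a^+=-0.1566
step 3: x_pred=5.0653  r=-7.0353  x^+=-0.6474  v^+=0.5639  a^+=-0.7890
step 4: x_pred=-0.5506  r=5.7806  x^+=4.1432  v^+=0.1010  a^+=-0.2694
step 5: x_pred=4.0637  r=-5.4737  x^+=-0.3809  v^+=-0.7109  a^+=-0.7614
step 6: x_pred=-1.8314  r=5.2814  x^+=2.4571  v^+=-1.1838  a^+=-0.2867
step 7: x_pred=0.7842  r=-2.9742  x^+=-1.6308  v^+=-1.7975  a^+=-0.5540
step 8: x_pred=-4.2609  r=-1.4091  x^+=-5.4051  v^+=-2.6027  a^+=-0.6807

a_post = -0.6807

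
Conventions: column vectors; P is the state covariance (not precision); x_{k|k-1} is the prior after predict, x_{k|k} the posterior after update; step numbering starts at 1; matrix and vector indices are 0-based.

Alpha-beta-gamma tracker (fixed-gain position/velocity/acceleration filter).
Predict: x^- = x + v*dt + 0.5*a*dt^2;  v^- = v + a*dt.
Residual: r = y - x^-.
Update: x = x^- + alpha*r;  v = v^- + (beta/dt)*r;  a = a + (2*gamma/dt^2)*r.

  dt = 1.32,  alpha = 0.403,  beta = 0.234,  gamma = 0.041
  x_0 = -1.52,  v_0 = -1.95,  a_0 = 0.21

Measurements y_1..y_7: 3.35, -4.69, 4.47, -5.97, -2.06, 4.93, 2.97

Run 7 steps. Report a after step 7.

a_post = 0.2782

step 1: x_pred=-3.9110  r=7.2610  x^+=-0.9848  v^+=-0.3856  a^+=0.5517
step 2: x_pred=-1.0132  r=-3.6768  x^+=-2.4950  v^+=-0.3091  a^+=0.3787
step 3: x_pred=-2.5731  r=7.0431  x^+=0.2653  v^+=1.4393  a^+=0.7101
step 4: x_pred=2.7838  r=-8.7538  x^+=-0.7440  v^+=0.8248  a^+=0.2982
step 5: x_pred=0.6046  r=-2.6646  x^+=-0.4693  v^+=0.7461  a^+=0.1728
step 6: x_pred=0.6661  r=4.2639  x^+=2.3844  v^+=1.7300  a^+=0.3734
step 7: x_pred=4.9934  r=-2.0234  x^+=4.1780  v^+=1.8643  a^+=0.2782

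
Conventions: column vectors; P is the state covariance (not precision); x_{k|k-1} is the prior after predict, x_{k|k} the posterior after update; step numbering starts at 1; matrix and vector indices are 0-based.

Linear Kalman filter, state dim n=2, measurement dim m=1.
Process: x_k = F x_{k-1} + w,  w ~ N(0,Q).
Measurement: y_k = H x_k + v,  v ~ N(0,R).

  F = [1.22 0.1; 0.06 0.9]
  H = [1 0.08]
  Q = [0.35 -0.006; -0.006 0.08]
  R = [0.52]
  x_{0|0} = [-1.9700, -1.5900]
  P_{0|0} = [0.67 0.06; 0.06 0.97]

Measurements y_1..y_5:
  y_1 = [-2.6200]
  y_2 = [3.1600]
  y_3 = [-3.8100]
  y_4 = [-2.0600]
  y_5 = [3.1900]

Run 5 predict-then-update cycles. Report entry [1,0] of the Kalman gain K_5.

K[1,0] = 0.0857

step 1: x^-=[-2.5624, -1.5492]  P^-=[1.3716 0.1966; 0.1966 0.8746]  S=[1.9286]  K=[0.7193; 0.1382]  nu=[0.0663]  x^+=[-2.5147, -1.5400]  P^+=[0.3737 0.0048; 0.0048 0.8378]
step 2: x^-=[-3.2219, -1.5369]  P^-=[0.9157 0.1021; 0.1021 0.7604]  S=[1.4569]  K=[0.6341; 0.1118]  nu=[6.5049]  x^+=[0.9030, -0.8094]  P^+=[0.3298 -0.0012; -0.0012 0.7422]
step 3: x^-=[1.0208, -0.6743]  P^-=[0.8481 0.0836; 0.0836 0.6823]  S=[1.3858]  K=[0.6168; 0.0997]  nu=[-4.7768]  x^+=[-1.9255, -1.1506]  P^+=[0.3209 -0.0016; -0.0016 0.6685]
step 4: x^-=[-2.4642, -1.1511]  P^-=[0.8339 0.0759; 0.0759 0.6224]  S=[1.3700]  K=[0.6131; 0.0917]  nu=[0.4963]  x^+=[-2.1599, -1.1055]  P^+=[0.3189 -0.0012; -0.0012 0.6109]
step 5: x^-=[-2.7457, -1.1246]  P^-=[0.8305 0.0710; 0.0710 0.5759]  S=[1.3655]  K=[0.6123; 0.0857]  nu=[6.0256]  x^+=[0.9440, -0.6079]  P^+=[0.3185 -0.0007; -0.0007 0.5658]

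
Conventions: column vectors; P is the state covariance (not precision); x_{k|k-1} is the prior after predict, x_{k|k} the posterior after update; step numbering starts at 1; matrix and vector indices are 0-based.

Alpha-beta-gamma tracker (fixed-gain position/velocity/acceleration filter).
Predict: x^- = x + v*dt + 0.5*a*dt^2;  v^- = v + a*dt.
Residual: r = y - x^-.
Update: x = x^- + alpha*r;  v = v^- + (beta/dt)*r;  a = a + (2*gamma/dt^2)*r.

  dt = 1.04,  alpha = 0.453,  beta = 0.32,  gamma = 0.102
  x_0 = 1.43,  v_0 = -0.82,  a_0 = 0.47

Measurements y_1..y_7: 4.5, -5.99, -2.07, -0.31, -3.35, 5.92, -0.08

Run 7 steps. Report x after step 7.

x_post = 1.9483

step 1: x_pred=0.8314  r=3.6686  x^+=2.4933  v^+=0.7976  a^+=1.1619
step 2: x_pred=3.9512  r=-9.9412  x^+=-0.5522  v^+=-1.0528  a^+=-0.7131
step 3: x_pred=-2.0327  r=-0.0373  x^+=-2.0496  v^+=-1.8058  a^+=-0.7201
step 4: x_pred=-4.3171  r=4.0071  x^+=-2.5019  v^+=-1.3218  a^+=0.0357
step 5: x_pred=-3.8572  r=0.5072  x^+=-3.6275  v^+=-1.1286  a^+=0.1314
step 6: x_pred=-4.7302  r=10.6502  x^+=0.0944  v^+=2.2850  a^+=2.1401
step 7: x_pred=3.6281  r=-3.7081  x^+=1.9483  v^+=3.3697  a^+=1.4407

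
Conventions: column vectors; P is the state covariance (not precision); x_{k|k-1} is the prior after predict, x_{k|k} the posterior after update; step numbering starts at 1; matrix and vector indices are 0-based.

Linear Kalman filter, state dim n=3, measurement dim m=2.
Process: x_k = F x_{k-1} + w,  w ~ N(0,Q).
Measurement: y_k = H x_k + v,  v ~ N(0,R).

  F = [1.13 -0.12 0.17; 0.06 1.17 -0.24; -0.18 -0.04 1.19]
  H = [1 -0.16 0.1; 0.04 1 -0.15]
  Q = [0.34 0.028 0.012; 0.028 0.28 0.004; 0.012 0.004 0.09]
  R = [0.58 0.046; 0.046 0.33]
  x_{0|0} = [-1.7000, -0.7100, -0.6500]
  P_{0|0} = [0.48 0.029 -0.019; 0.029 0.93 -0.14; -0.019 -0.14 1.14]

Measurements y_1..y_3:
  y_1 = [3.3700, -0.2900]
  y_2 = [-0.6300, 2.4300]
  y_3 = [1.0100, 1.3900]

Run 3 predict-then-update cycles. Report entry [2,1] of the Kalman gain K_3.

step 1: x^-=[-1.9463, -0.7767, -0.4391]  P^-=[0.9898 -0.1053 0.1447; -0.1053 1.7037 -0.5749; 0.1447 -0.5749 1.7433]  S=[1.7119 -0.4102; -0.4102 2.2368]  K=[0.6141 0.0735; -0.0659 0.7862; 0.1581 -0.3423]  nu=[5.2359, 0.4987]  x^+=[1.3058, -0.7298, 0.2179]  P^+=[0.3691 0.0308 -0.0466; 0.0308 0.2710 0.1053; -0.0466 0.1053 1.3939]
step 2: x^-=[1.6002, -0.8279, 0.0534]  P^-=[0.8250 0.0347 0.1425; 0.0347 0.6791 -0.2751; 0.1425 -0.2751 2.0867]  S=[1.4695 -0.0814; -0.0814 1.1410]  K=[0.5719 0.0814; -0.0342 0.6301; 0.2416 -0.4932]  nu=[-2.3680, 3.2019]  x^+=[0.5066, 1.2707, -2.0979]  P^+=[0.3445 0.0340 -0.0361; 0.0340 0.2208 0.1054; -0.0361 0.1054 1.7040]
step 3: x^-=[0.0634, 2.0206, -2.6385]  P^-=[0.8049 0.0289 0.2237; 0.0289 0.6283 -0.3603; 0.2237 -0.3603 2.5205]  S=[1.4732 -0.1088; -0.1088 1.1240]  K=[0.5642 0.0791; -0.0284 0.6053; 0.3164 -0.6184]  nu=[1.5338, -1.0289]  x^+=[0.8474, 1.3542, -1.5170]  P^+=[0.3385 0.0356 -0.0196; 0.0356 0.2115 0.0964; -0.0196 0.0964 1.9006]

K[2,1] = -0.6184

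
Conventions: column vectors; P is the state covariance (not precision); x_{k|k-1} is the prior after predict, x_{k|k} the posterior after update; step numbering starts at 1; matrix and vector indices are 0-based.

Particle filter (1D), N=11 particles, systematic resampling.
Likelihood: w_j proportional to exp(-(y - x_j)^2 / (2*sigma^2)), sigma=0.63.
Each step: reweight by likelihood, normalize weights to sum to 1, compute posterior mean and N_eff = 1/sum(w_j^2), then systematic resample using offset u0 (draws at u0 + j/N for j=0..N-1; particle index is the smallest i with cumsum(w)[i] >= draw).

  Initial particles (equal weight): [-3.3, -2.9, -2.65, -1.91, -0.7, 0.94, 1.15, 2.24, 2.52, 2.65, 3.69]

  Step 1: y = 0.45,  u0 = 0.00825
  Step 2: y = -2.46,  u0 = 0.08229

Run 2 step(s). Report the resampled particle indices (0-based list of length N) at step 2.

resampled_idx = [0, 0, 0, 0, 0, 1, 1, 1, 1, 1, 1]

step 1: w=[0.0000, 0.0000, 0.0000, 0.0006, 0.1266, 0.4951, 0.3614, 0.0118, 0.0030, 0.0015, 0.0000]  mean=0.8293  Neff=2.5520  idx=[4, 4, 5, 5, 5, 5, 5, 6, 6, 6, 6]
step 2: w=[0.5000, 0.5000, 0.0000, 0.0000, 0.0000, 0.0000, 0.0000, 0.0000, 0.0000, 0.0000, 0.0000]  mean=-0.6999  Neff=2.0003  idx=[0, 0, 0, 0, 0, 1, 1, 1, 1, 1, 1]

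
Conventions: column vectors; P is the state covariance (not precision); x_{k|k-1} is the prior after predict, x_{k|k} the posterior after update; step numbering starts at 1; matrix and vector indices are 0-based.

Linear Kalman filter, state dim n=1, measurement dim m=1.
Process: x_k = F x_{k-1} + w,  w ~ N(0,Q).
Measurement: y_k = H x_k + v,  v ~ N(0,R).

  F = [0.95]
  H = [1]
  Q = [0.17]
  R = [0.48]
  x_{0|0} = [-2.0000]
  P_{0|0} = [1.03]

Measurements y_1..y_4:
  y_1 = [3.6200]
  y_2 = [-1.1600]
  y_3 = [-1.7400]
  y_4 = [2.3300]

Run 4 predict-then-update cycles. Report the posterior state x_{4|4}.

step 1: x^-=[-1.9000]  P^-=[1.0996]  S=[1.5796]  K=[0.6961]  nu=[5.5200]  x^+=[1.9426]  P^+=[0.3341]
step 2: x^-=[1.8455]  P^-=[0.4716]  S=[0.9516]  K=[0.4956]  nu=[-3.0055]  x^+=[0.3561]  P^+=[0.2379]
step 3: x^-=[0.3383]  P^-=[0.3847]  S=[0.8647]  K=[0.4449]  nu=[-2.0783]  x^+=[-0.5863]  P^+=[0.2135]
step 4: x^-=[-0.5570]  P^-=[0.3627]  S=[0.8427]  K=[0.4304]  nu=[2.8870]  x^+=[0.6856]  P^+=[0.2066]

x_post = [0.6856]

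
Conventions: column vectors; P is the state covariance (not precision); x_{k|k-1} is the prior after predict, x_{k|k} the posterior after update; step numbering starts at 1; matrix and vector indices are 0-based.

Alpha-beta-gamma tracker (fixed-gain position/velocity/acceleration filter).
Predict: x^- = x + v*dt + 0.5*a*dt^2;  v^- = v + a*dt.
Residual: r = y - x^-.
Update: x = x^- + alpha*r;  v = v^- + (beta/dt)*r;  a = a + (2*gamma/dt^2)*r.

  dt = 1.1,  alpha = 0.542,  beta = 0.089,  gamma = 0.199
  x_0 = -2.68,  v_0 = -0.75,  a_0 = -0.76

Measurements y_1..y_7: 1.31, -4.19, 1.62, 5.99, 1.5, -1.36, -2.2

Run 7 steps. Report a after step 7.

a_post = -7.1613

step 1: x_pred=-3.9648  r=5.2748  x^+=-1.1059  v^+=-1.1592  a^+=0.9750
step 2: x_pred=-1.7911  r=-2.3989  x^+=-3.0913  v^+=-0.2808  a^+=0.1860
step 3: x_pred=-3.2877  r=4.9077  x^+=-0.6277  v^+=0.3208  a^+=1.8002
step 4: x_pred=0.8143  r=5.1757  x^+=3.6195  v^+=2.7198  a^+=3.5026
step 5: x_pred=8.7305  r=-7.2305  x^+=4.8116  v^+=5.9877  a^+=1.1243
step 6: x_pred=12.0783  r=-13.4383  x^+=4.7947  v^+=6.1372  a^+=-3.2959
step 7: x_pred=9.5517  r=-11.7517  x^+=3.1823  v^+=1.5610  a^+=-7.1613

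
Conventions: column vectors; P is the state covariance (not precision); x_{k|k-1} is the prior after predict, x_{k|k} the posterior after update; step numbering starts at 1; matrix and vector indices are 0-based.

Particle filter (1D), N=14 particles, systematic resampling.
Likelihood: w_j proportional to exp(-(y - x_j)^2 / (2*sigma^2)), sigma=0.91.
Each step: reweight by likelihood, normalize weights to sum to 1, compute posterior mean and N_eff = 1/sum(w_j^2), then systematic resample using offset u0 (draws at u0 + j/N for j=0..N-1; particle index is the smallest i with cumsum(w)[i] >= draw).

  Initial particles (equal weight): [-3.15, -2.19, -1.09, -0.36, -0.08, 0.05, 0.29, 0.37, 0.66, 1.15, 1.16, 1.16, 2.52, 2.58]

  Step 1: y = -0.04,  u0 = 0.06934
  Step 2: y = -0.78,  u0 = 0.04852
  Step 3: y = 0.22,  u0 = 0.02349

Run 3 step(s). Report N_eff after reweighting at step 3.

step 1: w=[0.0004, 0.0083, 0.0695, 0.1271, 0.1351, 0.1346, 0.1266, 0.1222, 0.1006, 0.0575, 0.0567, 0.0567, 0.0026, 0.0021]  mean=0.2130  Neff=9.2380  idx=[2, 3, 4, 4, 5, 5, 6, 6, 7, 7, 8, 9, 10, 13]
step 2: w=[0.1339, 0.1276, 0.1056, 0.1056, 0.0936, 0.0936, 0.0711, 0.0711, 0.0639, 0.0639, 0.0406, 0.0150, 0.0146, 0.0002]  mean=-0.0496  Neff=10.5980  idx=[0, 0, 1, 2, 2, 3, 4, 4, 5, 6, 7, 8, 9, 11]
step 3: w=[0.0299, 0.0299, 0.0687, 0.0798, 0.0798, 0.0798, 0.0828, 0.0828, 0.0828, 0.0840, 0.0840, 0.0831, 0.0831, 0.0500]  mean=0.0710  Neff=13.0672  idx=[0, 2, 3, 4, 5, 6, 7, 7, 8, 9, 10, 11, 12, 13]

N_eff = 13.0672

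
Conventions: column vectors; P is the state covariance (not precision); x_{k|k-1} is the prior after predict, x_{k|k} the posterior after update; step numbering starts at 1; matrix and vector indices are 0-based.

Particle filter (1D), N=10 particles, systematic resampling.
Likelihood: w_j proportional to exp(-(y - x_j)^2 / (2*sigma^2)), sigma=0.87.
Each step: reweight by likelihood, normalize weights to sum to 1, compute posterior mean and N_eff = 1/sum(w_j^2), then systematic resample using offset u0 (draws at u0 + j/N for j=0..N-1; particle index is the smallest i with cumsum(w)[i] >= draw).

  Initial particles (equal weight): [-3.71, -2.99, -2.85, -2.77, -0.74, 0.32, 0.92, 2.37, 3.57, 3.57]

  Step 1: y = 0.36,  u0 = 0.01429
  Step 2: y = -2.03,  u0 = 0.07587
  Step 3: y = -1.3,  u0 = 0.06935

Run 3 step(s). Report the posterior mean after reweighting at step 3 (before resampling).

step 1: w=[0.0000, 0.0003, 0.0005, 0.0007, 0.1925, 0.4276, 0.3479, 0.0297, 0.0005, 0.0005]  mean=0.3842  Neff=2.9256  idx=[4, 4, 5, 5, 5, 5, 5, 6, 6, 6]
step 2: w=[0.4133, 0.4133, 0.0323, 0.0323, 0.0323, 0.0323, 0.0323, 0.0040, 0.0040, 0.0040]  mean=-0.5491  Neff=2.8827  idx=[0, 0, 0, 0, 1, 1, 1, 1, 3, 6]
step 3: w=[0.1186, 0.1186, 0.1186, 0.1186, 0.1186, 0.1186, 0.1186, 0.1186, 0.0258, 0.0258]  mean=-0.6854  Neff=8.7890  idx=[0, 1, 2, 3, 3, 4, 5, 6, 7, 8]

post_mean = -0.6854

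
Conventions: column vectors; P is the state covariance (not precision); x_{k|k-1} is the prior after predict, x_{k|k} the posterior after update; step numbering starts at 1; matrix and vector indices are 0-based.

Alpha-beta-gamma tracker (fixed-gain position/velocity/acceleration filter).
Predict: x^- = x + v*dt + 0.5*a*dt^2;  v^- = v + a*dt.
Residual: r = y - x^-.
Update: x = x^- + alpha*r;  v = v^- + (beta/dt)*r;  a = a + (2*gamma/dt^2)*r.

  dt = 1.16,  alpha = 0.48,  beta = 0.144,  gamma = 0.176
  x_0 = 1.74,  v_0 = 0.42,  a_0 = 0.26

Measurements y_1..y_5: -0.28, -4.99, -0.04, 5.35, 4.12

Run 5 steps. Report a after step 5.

step 1: x_pred=2.4021  r=-2.6821  x^+=1.1147  v^+=0.3886  a^+=-0.4416
step 2: x_pred=1.2684  r=-6.2584  x^+=-1.7356  v^+=-0.9005  a^+=-2.0788
step 3: x_pred=-4.1789  r=4.1389  x^+=-2.1922  v^+=-2.7981  a^+=-0.9961
step 4: x_pred=-6.1082  r=11.4582  x^+=-0.6083  v^+=-2.5312  a^+=2.0013
step 5: x_pred=-2.1980  r=6.3180  x^+=0.8346  v^+=0.5746  a^+=3.6541

a_post = 3.6541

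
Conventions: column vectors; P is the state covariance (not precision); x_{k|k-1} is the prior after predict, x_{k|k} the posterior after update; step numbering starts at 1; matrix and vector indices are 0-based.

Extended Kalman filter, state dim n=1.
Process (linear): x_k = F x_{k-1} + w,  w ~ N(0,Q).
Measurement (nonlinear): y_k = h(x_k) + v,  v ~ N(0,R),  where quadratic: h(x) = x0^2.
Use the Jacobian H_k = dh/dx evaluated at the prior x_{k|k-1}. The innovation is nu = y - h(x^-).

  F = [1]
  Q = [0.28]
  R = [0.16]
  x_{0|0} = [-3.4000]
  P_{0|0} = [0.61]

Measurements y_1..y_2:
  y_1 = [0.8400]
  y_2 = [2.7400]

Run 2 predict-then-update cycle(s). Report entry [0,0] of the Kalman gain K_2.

step 1: x^-=[-3.4000]  P^-=[0.8900]  H_jac=[-6.8000]  S=[41.3136]  K=[-0.1465]  nu=[-10.7200]  x^+=[-1.8296]  P^+=[0.0034]
step 2: x^-=[-1.8296]  P^-=[0.2834]  H_jac=[-3.6593]  S=[3.9554]  K=[-0.2622]  nu=[-0.6076]  x^+=[-1.6703]  P^+=[0.0115]

K[0,0] = -0.2622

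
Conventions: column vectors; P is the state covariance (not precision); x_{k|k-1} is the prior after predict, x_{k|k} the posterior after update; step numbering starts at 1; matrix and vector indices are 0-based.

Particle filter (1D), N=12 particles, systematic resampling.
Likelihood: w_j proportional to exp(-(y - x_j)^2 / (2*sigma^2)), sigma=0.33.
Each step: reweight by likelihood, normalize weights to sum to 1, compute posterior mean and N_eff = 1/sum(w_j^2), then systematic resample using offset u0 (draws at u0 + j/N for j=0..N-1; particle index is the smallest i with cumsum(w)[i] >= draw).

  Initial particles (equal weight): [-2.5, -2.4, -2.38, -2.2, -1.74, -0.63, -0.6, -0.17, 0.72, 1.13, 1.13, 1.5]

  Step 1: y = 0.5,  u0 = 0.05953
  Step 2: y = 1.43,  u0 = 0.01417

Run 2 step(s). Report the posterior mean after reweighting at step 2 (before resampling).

step 1: w=[0.0000, 0.0000, 0.0000, 0.0000, 0.0000, 0.0022, 0.0030, 0.1004, 0.6314, 0.1275, 0.1275, 0.0080]  mean=0.7344  Neff=2.2660  idx=[7, 8, 8, 8, 8, 8, 8, 8, 8, 9, 10, 10]
step 2: w=[0.0000, 0.0356, 0.0356, 0.0356, 0.0356, 0.0356, 0.0356, 0.0356, 0.0356, 0.2384, 0.2384, 0.2384]  mean=1.0132  Neff=5.5366  idx=[1, 3, 6, 8, 9, 9, 9, 10, 10, 11, 11, 11]

post_mean = 1.0132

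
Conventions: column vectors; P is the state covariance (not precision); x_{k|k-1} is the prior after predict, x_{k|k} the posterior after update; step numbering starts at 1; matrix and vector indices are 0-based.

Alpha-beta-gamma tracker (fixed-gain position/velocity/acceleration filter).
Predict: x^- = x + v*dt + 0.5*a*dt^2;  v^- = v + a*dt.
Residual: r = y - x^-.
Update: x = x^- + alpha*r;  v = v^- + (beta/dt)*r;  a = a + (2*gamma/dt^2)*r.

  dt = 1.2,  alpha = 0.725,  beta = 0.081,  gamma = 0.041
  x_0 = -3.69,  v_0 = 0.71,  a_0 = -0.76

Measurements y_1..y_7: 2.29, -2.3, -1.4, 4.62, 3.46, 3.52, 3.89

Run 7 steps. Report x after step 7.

x_post = 3.3531

step 1: x_pred=-3.3852  r=5.6752  x^+=0.7293  v^+=0.1811  a^+=-0.4368
step 2: x_pred=0.6321  r=-2.9321  x^+=-1.4937  v^+=-0.5410  a^+=-0.6038
step 3: x_pred=-2.5776  r=1.1776  x^+=-1.7239  v^+=-1.1861  a^+=-0.5367
step 4: x_pred=-3.5336  r=8.1536  x^+=2.3778  v^+=-1.2798  a^+=-0.0724
step 5: x_pred=0.7898  r=2.6702  x^+=2.7257  v^+=-1.1865  a^+=0.0796
step 6: x_pred=1.3592  r=2.1608  x^+=2.9258  v^+=-0.9451  a^+=0.2027
step 7: x_pred=1.9376  r=1.9524  x^+=3.3531  v^+=-0.5701  a^+=0.3138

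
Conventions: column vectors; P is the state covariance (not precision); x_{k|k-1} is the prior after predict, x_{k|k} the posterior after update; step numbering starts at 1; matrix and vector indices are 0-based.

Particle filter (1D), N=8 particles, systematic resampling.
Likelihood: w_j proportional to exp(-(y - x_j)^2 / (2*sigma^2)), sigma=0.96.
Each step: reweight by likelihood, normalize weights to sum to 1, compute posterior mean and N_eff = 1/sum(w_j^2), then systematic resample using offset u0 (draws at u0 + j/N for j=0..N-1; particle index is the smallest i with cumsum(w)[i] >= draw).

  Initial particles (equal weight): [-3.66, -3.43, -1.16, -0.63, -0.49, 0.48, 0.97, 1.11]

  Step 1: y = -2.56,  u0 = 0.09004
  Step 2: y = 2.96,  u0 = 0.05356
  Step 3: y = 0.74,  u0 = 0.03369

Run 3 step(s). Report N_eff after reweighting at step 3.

step 1: w=[0.2937, 0.3755, 0.1955, 0.0750, 0.0554, 0.0038, 0.0007, 0.0004]  mean=-2.6614  Neff=3.6465  idx=[0, 0, 1, 1, 1, 2, 2, 4]
step 2: w=[0.0000, 0.0000, 0.0000, 0.0000, 0.0000, 0.0566, 0.0566, 0.8868]  mean=-0.5658  Neff=1.2613  idx=[5, 7, 7, 7, 7, 7, 7, 7]
step 3: w=[0.0438, 0.1366, 0.1366, 0.1366, 0.1366, 0.1366, 0.1366, 0.1366]  mean=-0.5193  Neff=7.5450  idx=[0, 1, 2, 3, 4, 5, 6, 7]

N_eff = 7.5450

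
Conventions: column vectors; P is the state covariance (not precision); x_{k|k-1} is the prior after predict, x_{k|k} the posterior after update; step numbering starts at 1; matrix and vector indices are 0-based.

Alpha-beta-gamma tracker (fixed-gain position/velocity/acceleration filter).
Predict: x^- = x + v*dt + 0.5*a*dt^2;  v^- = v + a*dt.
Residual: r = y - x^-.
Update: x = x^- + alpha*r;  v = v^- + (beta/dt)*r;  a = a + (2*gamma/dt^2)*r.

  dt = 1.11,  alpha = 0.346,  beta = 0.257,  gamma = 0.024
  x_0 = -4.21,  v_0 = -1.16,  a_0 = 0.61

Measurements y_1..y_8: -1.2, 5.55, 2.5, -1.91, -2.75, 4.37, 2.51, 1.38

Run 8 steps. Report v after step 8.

step 1: x_pred=-5.1218  r=3.9218  x^+=-3.7649  v^+=0.4251  a^+=0.7628
step 2: x_pred=-2.8231  r=8.3731  x^+=0.0740  v^+=3.2104  a^+=1.0890
step 3: x_pred=4.3085  r=-1.8085  x^+=3.6827  v^+=4.0005  a^+=1.0185
step 4: x_pred=8.7508  r=-10.6608  x^+=5.0621  v^+=2.6628  a^+=0.6032
step 5: x_pred=8.3894  r=-11.1394  x^+=4.5352  v^+=0.7532  a^+=0.1692
step 6: x_pred=5.4755  r=-1.1055  x^+=5.0930  v^+=0.6851  a^+=0.1262
step 7: x_pred=5.9312  r=-3.4212  x^+=4.7474  v^+=0.0330  a^+=-0.0071
step 8: x_pred=4.7797  r=-3.3997  x^+=3.6034  v^+=-0.7620  a^+=-0.1396

v_post = -0.7620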